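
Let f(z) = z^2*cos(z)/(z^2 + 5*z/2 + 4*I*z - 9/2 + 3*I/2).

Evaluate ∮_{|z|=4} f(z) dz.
pi*(16/65 - 37*I/65)*cos(1/2 - I)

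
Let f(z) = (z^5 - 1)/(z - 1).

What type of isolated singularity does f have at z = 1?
The numerator vanishes at z = 1 ((1)^5 = 1), so it is divisible by z - 1:
  z^5 - 1 = (z - 1)*(z^4 + z^3 + z^2 + z + 1)
Hence for z ≠ 1, f(z) = z^4 + z^3 + z^2 + z + 1, a polynomial, and lim_{z→1} f(z) = 5 is finite.
So the singularity is removable.

Final answer: removable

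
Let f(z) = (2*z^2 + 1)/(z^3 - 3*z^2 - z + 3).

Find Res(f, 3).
Write f(z) = P(z)/Q(z) with P(z) = 2*z^2 + 1 and Q(z) = z^3 - 3*z^2 - z + 3.
The denominator factors as Q(z) = (z + 1)*(z - 3)*(z - 1), so z = 3 is a simple zero of Q and P is analytic there; z = 3 is therefore a simple pole and
  Res(f, z₀) = P(z₀)/Q'(z₀).

Q'(z) = 3*z^2 - 6*z - 1, so Q'(3) = 8.
P(3) = 19.

Res(f, 3) = (19)/(8) = 19/8

Final answer: 19/8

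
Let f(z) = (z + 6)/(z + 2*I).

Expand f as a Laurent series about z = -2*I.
(6 - 2*I)/(z + 2*I) + 1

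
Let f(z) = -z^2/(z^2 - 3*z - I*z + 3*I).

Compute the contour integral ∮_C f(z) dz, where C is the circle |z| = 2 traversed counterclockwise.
pi*(1/5 - 3*I/5)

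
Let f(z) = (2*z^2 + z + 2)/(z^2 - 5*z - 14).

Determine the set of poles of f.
The singularities of f are the zeros of the denominator. Factoring,
  z^2 - 5*z - 14 = (z - 7)*(z + 2)
so the candidates are z = 7, z = -2.

Check the numerator P(z) = 2*z^2 + z + 2 at each one:
  P(7) = 107 ≠ 0, so z = 7 is a (simple) pole.
  P(-2) = 8 ≠ 0, so z = -2 is a (simple) pole.

Poles of f: {-2, 7}

Final answer: {-2, 7}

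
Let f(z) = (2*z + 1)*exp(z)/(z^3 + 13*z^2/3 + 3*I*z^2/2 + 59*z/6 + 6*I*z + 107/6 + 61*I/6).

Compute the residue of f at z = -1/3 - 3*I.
Write f(z) = P(z)/Q(z) with P(z) = (2*z + 1)*exp(z) and Q(z) = z^3 + 13*z^2/3 + 3*I*z^2/2 + 59*z/6 + 6*I*z + 107/6 + 61*I/6.
The denominator factors as Q(z) = (z + 1/3 + 3*I)*(z + 3 + I/2)*(z + 1 - 2*I), so z = -1/3 - 3*I is a simple zero of Q and P is analytic there; z = -1/3 - 3*I is therefore a simple pole and
  Res(f, z₀) = P(z₀)/Q'(z₀).

Q'(z) = 3*z^2 + 26*z/3 + 3*I*z + 59/6 + 6*I, so Q'(-1/3 - 3*I) = -193/18 - 15*I.
P(-1/3 - 3*I) = (1/3 - 6*I)*exp(-1/3 - 3*I).

Res(f, -1/3 - 3*I) = ((1/3 - 6*I)*exp(-1/3 - 3*I))/(-193/18 - 15*I) = (2154/8473 + 1728*I/8473)*exp(-1/3 - 3*I)

Final answer: (2154/8473 + 1728*I/8473)*exp(-1/3 - 3*I)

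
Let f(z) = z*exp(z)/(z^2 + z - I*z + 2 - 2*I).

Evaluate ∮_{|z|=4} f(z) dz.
By the residue theorem, ∮_C f(z) dz = 2πi · (sum of the residues of f at the poles inside |z| = 4).

The denominator factors as (z - 2*I)*(z + 1 + I), so the singularities of f are simple poles at z = 2*I, z = -1 - I.
  |2*I|² = 4 < 16 = 4², so this pole is inside the contour.
  |-1 - I|² = 2 < 16 = 4², so this pole is inside the contour.

With P(z) = z*exp(z) and Q(z) = z^2 + z - I*z + 2 - 2*I, each pole is simple, so Res(f, z₀) = P(z₀)/Q'(z₀) with Q'(z) = 2*z + 1 - I.
  Res(f, 2*I) = P(2*I)/Q'(2*I) = (2*I*exp(2*I))/(1 + 3*I) = (3/5 + I/5)*exp(2*I)
  Res(f, -1 - I) = P(-1 - I)/Q'(-1 - I) = ((-1 - I)*exp(-1 - I))/(-1 - 3*I) = (2/5 - I/5)*exp(-1 - I)

Sum of residues inside C: (2/5 - I/5)*exp(-1 - I) + (3/5 + I/5)*exp(2*I)
∮_C f(z) dz = 2πi · ((2/5 - I/5)*exp(-1 - I) + (3/5 + I/5)*exp(2*I)) = pi*(-2/5 + 6*I/5)*exp(2*I) + pi*(2/5 + 4*I/5)*exp(-1 - I)

Final answer: pi*(-2/5 + 6*I/5)*exp(2*I) + pi*(2/5 + 4*I/5)*exp(-1 - I)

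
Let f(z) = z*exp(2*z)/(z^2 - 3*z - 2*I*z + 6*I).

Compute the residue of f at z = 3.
(9/13 + 6*I/13)*exp(6)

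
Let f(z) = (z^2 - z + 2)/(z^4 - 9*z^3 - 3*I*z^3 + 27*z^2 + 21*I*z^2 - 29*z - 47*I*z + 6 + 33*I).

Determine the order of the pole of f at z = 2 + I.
3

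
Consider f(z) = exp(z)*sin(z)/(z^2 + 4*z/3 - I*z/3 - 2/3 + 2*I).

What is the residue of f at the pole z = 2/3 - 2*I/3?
Write f(z) = P(z)/Q(z) with P(z) = exp(z)*sin(z) and Q(z) = z^2 + 4*z/3 - I*z/3 - 2/3 + 2*I.
The denominator factors as Q(z) = (z - 2/3 + 2*I/3)*(z + 2 - I), so z = 2/3 - 2*I/3 is a simple zero of Q and P is analytic there; z = 2/3 - 2*I/3 is therefore a simple pole and
  Res(f, z₀) = P(z₀)/Q'(z₀).

Q'(z) = 2*z + 4/3 - I/3, so Q'(2/3 - 2*I/3) = 8/3 - 5*I/3.
P(2/3 - 2*I/3) = exp(2/3 - 2*I/3)*sin(2/3 - 2*I/3).

Res(f, 2/3 - 2*I/3) = (exp(2/3 - 2*I/3)*sin(2/3 - 2*I/3))/(8/3 - 5*I/3) = (24/89 + 15*I/89)*exp(2/3 - 2*I/3)*sin(2/3 - 2*I/3)

Final answer: (24/89 + 15*I/89)*exp(2/3 - 2*I/3)*sin(2/3 - 2*I/3)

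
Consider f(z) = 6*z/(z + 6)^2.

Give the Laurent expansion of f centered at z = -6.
Put w = z - (-6), i.e. z = w - 6. The denominator is w^2, so it suffices to rewrite the numerator in powers of w.

P(z) = 6*z
P(w - 6) = -36 + 6*w

Dividing each term by w^2:
  f = -36/w^2 + 6/w

Substituting back w = z + 6:
  f(z) = -36/(z + 6)^2 + 6/(z + 6)

The series is finite because the numerator is a polynomial; the negative powers form the principal part, and the coefficient of 1/(z + 6) gives Res(f, -6) = 6.

Final answer: -36/(z + 6)^2 + 6/(z + 6)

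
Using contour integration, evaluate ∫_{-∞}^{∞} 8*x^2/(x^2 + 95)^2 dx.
Let f(z) = 8*z^2/(z^2 + 95)^2. The denominator has no real zeros and deg Q - deg P = 2 ≥ 2, so the integral of f over the upper semicircle |z| = R tends to 0 as R → ∞. Closing the contour in the upper half-plane,
  ∫_{-∞}^{∞} f(x) dx = 2πi · Σ Res(f, z_k)  over the poles with Im z_k > 0.

Zeros of the denominator: z^2 + 95 = 0 gives z = ±sqrt(95)*I.
Upper half-plane: z = sqrt(95)*I (a pole of order 2).

Write f(z) = g(z)/(z - sqrt(95)*I)^2 with g(z) = 8*z^2/(z + sqrt(95)*I)^2. For a double pole, Res(f, z₀) = g'(z₀):
  g'(z) = 16*sqrt(95)*I*z/(z + sqrt(95)*I)^3
  Res(f, sqrt(95)*I) = g'(sqrt(95)*I) = -2*sqrt(95)*I/95

∫_{-∞}^{∞} f(x) dx = 2πi · (-2*sqrt(95)*I/95) = 4*sqrt(95)*pi/95

Final answer: 4*sqrt(95)*pi/95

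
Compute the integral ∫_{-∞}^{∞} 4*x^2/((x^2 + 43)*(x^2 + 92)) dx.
Let f(z) = 4*z^2/((z^2 + 43)*(z^2 + 92)). The denominator has no real zeros and deg Q - deg P = 2 ≥ 2, so the integral of f over the upper semicircle |z| = R tends to 0 as R → ∞. Closing the contour in the upper half-plane,
  ∫_{-∞}^{∞} f(x) dx = 2πi · Σ Res(f, z_k)  over the poles with Im z_k > 0.

Zeros of the denominator: z^2 + 92 = 0 gives z = ±2*sqrt(23)*I; z^2 + 43 = 0 gives z = ±sqrt(43)*I.
Upper half-plane: z = 2*sqrt(23)*I, z = sqrt(43)*I (simple).

Each pole is a simple zero of Q(z) = z^4 + 135*z^2 + 3956, so Res(f, z₀) = P(z₀)/Q'(z₀) with P(z) = 4*z^2, Q'(z) = 4*z^3 + 270*z:
  Res(f, 2*sqrt(23)*I) = (-368)/(-196*sqrt(23)*I) = -4*sqrt(23)*I/49
  Res(f, sqrt(43)*I) = (-172)/(98*sqrt(43)*I) = 2*sqrt(43)*I/49

Sum of residues: 2*I*(-2*sqrt(23) + sqrt(43))/49
∫_{-∞}^{∞} f(x) dx = 2πi · (2*I*(-2*sqrt(23) + sqrt(43))/49) = 4*pi*(-sqrt(43) + 2*sqrt(23))/49

Final answer: 4*pi*(-sqrt(43) + 2*sqrt(23))/49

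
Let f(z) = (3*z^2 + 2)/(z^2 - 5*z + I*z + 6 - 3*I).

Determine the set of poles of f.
{2 - I, 3}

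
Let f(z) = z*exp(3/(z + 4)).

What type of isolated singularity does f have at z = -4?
Let u = z + 4. Then
  e^(3/u) = Σ_{k≥0} (3)^k/(k!·u^k) = 1 + 3/u + 9/(2*u^2) + 9/(2*u^3) + ...
which has infinitely many negative powers of u, so exp(3/(z + 4)) has an essential singularity at z = -4.
The extra factor z is a nonzero polynomial; if the product had at most a pole at z = -4, dividing by that polynomial would leave exp(3/(z + 4)) with at most a pole too — contradiction. (Equivalently, the product's Laurent series still has infinitely many negative powers.)
So the singularity is essential.

Final answer: essential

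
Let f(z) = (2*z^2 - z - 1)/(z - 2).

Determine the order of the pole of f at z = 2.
Factor the denominator:
  z - 2 = (z - 2)

The numerator P(z) = 2*z^2 - z - 1 has P(2) = 5 ≠ 0, so no factor of (z - 2) cancels.
Near z = 2 we can therefore write f(z) = g(z)/(z - 2) with g analytic at 2 and g(2) ≠ 0 (g is just the numerator).

Hence z = 2 is a pole of order 1.

Final answer: 1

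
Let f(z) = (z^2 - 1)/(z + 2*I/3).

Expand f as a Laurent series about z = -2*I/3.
-13/(9*(z + 2*I/3)) - 4*I/3 + (z + 2*I/3)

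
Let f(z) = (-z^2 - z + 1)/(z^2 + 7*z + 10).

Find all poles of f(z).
The singularities of f are the zeros of the denominator. Factoring,
  z^2 + 7*z + 10 = (z + 2)*(z + 5)
so the candidates are z = -2, z = -5.

Check the numerator P(z) = -z^2 - z + 1 at each one:
  P(-2) = -1 ≠ 0, so z = -2 is a (simple) pole.
  P(-5) = -19 ≠ 0, so z = -5 is a (simple) pole.

Poles of f: {-5, -2}

Final answer: {-5, -2}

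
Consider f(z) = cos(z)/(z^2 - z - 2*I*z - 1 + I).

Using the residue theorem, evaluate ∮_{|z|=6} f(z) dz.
By the residue theorem, ∮_C f(z) dz = 2πi · (sum of the residues of f at the poles inside |z| = 6).

The denominator factors as (z - 1 - I)*(z - I), so the singularities of f are simple poles at z = 1 + I, z = I.
  |1 + I|² = 2 < 36 = 6², so this pole is inside the contour.
  |I|² = 1 < 36 = 6², so this pole is inside the contour.

With P(z) = cos(z) and Q(z) = z^2 - z - 2*I*z - 1 + I, each pole is simple, so Res(f, z₀) = P(z₀)/Q'(z₀) with Q'(z) = 2*z - 1 - 2*I.
  Res(f, 1 + I) = P(1 + I)/Q'(1 + I) = (cos(1 + I))/(1) = cos(1 + I)
  Res(f, I) = P(I)/Q'(I) = (cosh(1))/(-1) = -cosh(1)

Sum of residues inside C: -cosh(1) + cos(1 + I)
∮_C f(z) dz = 2πi · (-cosh(1) + cos(1 + I)) = -2*I*pi*cosh(1) + 2*I*pi*cos(1 + I)

Final answer: -2*I*pi*cosh(1) + 2*I*pi*cos(1 + I)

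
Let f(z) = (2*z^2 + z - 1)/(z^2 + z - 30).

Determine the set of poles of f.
{-6, 5}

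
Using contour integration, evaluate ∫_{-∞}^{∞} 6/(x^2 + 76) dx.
3*sqrt(19)*pi/19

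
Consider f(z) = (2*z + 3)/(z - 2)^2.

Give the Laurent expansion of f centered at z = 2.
7/(z - 2)^2 + 2/(z - 2)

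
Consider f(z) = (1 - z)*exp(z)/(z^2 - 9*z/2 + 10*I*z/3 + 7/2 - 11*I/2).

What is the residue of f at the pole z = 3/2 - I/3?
(59/337 + 30*I/337)*exp(3/2 - I/3)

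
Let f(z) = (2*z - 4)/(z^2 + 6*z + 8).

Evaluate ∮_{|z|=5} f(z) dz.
By the residue theorem, ∮_C f(z) dz = 2πi · (sum of the residues of f at the poles inside |z| = 5).

The denominator factors as (z + 4)*(z + 2), so the singularities of f are simple poles at z = -4, z = -2.
  |-4|² = 16 < 25 = 5², so this pole is inside the contour.
  |-2|² = 4 < 25 = 5², so this pole is inside the contour.

With P(z) = 2*z - 4 and Q(z) = z^2 + 6*z + 8, each pole is simple, so Res(f, z₀) = P(z₀)/Q'(z₀) with Q'(z) = 2*z + 6.
  Res(f, -4) = P(-4)/Q'(-4) = (-12)/(-2) = 6
  Res(f, -2) = P(-2)/Q'(-2) = (-8)/(2) = -4

Sum of residues inside C: 2
∮_C f(z) dz = 2πi · (2) = 4*I*pi

Final answer: 4*I*pi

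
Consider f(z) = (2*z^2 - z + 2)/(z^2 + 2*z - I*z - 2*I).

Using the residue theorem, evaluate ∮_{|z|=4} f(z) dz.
By the residue theorem, ∮_C f(z) dz = 2πi · (sum of the residues of f at the poles inside |z| = 4).

The denominator factors as (z - I)*(z + 2), so the singularities of f are simple poles at z = I, z = -2.
  |I|² = 1 < 16 = 4², so this pole is inside the contour.
  |-2|² = 4 < 16 = 4², so this pole is inside the contour.

With P(z) = 2*z^2 - z + 2 and Q(z) = z^2 + 2*z - I*z - 2*I, each pole is simple, so Res(f, z₀) = P(z₀)/Q'(z₀) with Q'(z) = 2*z + 2 - I.
  Res(f, I) = P(I)/Q'(I) = (-I)/(2 + I) = -1/5 - 2*I/5
  Res(f, -2) = P(-2)/Q'(-2) = (12)/(-2 - I) = -24/5 + 12*I/5

Sum of residues inside C: -5 + 2*I
∮_C f(z) dz = 2πi · (-5 + 2*I) = pi*(-4 - 10*I)

Final answer: pi*(-4 - 10*I)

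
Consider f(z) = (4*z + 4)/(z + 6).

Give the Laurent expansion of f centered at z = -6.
Put w = z - (-6), i.e. z = w - 6. The denominator is w, so it suffices to rewrite the numerator in powers of w.

P(z) = 4*z + 4
P(w - 6) = -20 + 4*w

Dividing each term by w:
  f = -20/w + 4

Substituting back w = z + 6:
  f(z) = -20/(z + 6) + 4

The series is finite because the numerator is a polynomial; the negative powers form the principal part, and the coefficient of 1/(z + 6) gives Res(f, -6) = -20.

Final answer: -20/(z + 6) + 4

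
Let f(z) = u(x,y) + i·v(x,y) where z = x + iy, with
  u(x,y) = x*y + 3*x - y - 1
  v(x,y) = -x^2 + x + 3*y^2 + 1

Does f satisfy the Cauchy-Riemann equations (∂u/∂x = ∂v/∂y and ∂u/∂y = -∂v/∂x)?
∂u/∂x = y + 3
∂v/∂y = 6*y
∂u/∂y = x - 1
∂v/∂x = 1 - 2*x
∂u/∂x ≠ ∂v/∂y and ∂u/∂y ≠ -∂v/∂x; the Cauchy-Riemann equations are not satisfied, so f is not analytic.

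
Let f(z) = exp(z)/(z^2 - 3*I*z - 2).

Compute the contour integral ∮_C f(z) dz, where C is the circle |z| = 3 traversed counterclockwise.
By the residue theorem, ∮_C f(z) dz = 2πi · (sum of the residues of f at the poles inside |z| = 3).

The denominator factors as (z - I)*(z - 2*I), so the singularities of f are simple poles at z = I, z = 2*I.
  |I|² = 1 < 9 = 3², so this pole is inside the contour.
  |2*I|² = 4 < 9 = 3², so this pole is inside the contour.

With P(z) = exp(z) and Q(z) = z^2 - 3*I*z - 2, each pole is simple, so Res(f, z₀) = P(z₀)/Q'(z₀) with Q'(z) = 2*z - 3*I.
  Res(f, I) = P(I)/Q'(I) = (exp(I))/(-I) = I*exp(I)
  Res(f, 2*I) = P(2*I)/Q'(2*I) = (exp(2*I))/(I) = -I*exp(2*I)

Sum of residues inside C: -I*exp(2*I) + I*exp(I)
∮_C f(z) dz = 2πi · (-I*exp(2*I) + I*exp(I)) = -2*pi*exp(I) + 2*pi*exp(2*I)

Final answer: -2*pi*exp(I) + 2*pi*exp(2*I)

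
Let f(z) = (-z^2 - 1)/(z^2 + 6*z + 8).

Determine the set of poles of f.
{-4, -2}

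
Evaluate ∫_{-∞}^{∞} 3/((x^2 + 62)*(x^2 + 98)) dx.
pi*(-31*sqrt(2) + 7*sqrt(62))/5208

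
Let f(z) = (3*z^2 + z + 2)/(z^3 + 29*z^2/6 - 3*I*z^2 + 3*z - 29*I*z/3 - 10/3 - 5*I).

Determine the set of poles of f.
{-3 + I, -3/2 + I, -1/3 + I}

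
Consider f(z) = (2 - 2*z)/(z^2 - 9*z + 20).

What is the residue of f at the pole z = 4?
6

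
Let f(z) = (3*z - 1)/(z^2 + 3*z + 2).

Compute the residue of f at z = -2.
Write f(z) = P(z)/Q(z) with P(z) = 3*z - 1 and Q(z) = z^2 + 3*z + 2.
The denominator factors as Q(z) = (z + 2)*(z + 1), so z = -2 is a simple zero of Q and P is analytic there; z = -2 is therefore a simple pole and
  Res(f, z₀) = P(z₀)/Q'(z₀).

Q'(z) = 2*z + 3, so Q'(-2) = -1.
P(-2) = -7.

Res(f, -2) = (-7)/(-1) = 7

Final answer: 7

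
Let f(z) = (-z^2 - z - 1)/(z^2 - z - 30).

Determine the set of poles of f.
The singularities of f are the zeros of the denominator. Factoring,
  z^2 - z - 30 = (z + 5)*(z - 6)
so the candidates are z = -5, z = 6.

Check the numerator P(z) = -z^2 - z - 1 at each one:
  P(-5) = -21 ≠ 0, so z = -5 is a (simple) pole.
  P(6) = -43 ≠ 0, so z = 6 is a (simple) pole.

Poles of f: {-5, 6}

Final answer: {-5, 6}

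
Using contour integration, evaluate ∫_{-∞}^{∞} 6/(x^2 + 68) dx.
3*sqrt(17)*pi/17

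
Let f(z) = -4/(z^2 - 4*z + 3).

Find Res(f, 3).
Write f(z) = P(z)/Q(z) with P(z) = -4 and Q(z) = z^2 - 4*z + 3.
The denominator factors as Q(z) = (z - 1)*(z - 3), so z = 3 is a simple zero of Q and P is analytic there; z = 3 is therefore a simple pole and
  Res(f, z₀) = P(z₀)/Q'(z₀).

Q'(z) = 2*z - 4, so Q'(3) = 2.
P(3) = -4.

Res(f, 3) = (-4)/(2) = -2

Final answer: -2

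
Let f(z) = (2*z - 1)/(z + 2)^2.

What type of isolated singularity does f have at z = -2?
Write f(z) = g(z)/(z + 2)^2 with g(z) = 2*z - 1.
g is entire and g(-2) = -5 ≠ 0, so no factor of (z + 2) cancels: the Laurent expansion of f about z = -2 starts at the power -2, i.e. lim_{z→z₀} (z - z₀)^2 f(z) = -5 is finite and nonzero.
So z = -2 is a pole of order 2.

Final answer: pole of order 2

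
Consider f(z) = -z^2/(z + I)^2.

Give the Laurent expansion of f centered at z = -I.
Put w = z - (-I), i.e. z = w - I. The denominator is w^2, so it suffices to rewrite the numerator in powers of w.

P(z) = -z^2
P(w - I) = 1 + 2*I*w - w^2

Dividing each term by w^2:
  f = 1/w^2 + 2*I/w - 1

Substituting back w = z + I:
  f(z) = 1/(z + I)^2 + 2*I/(z + I) - 1

The series is finite because the numerator is a polynomial; the negative powers form the principal part, and the coefficient of 1/(z + I) gives Res(f, -I) = 2*I.

Final answer: 1/(z + I)^2 + 2*I/(z + I) - 1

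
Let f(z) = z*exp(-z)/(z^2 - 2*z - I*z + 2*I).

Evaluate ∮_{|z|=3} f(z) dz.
pi*(4/5 + 2*I/5)*exp(-I) + pi*(-4/5 + 8*I/5)*exp(-2)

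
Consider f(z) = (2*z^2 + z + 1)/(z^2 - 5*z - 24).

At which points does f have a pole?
The singularities of f are the zeros of the denominator. Factoring,
  z^2 - 5*z - 24 = (z + 3)*(z - 8)
so the candidates are z = -3, z = 8.

Check the numerator P(z) = 2*z^2 + z + 1 at each one:
  P(-3) = 16 ≠ 0, so z = -3 is a (simple) pole.
  P(8) = 137 ≠ 0, so z = 8 is a (simple) pole.

Poles of f: {-3, 8}

Final answer: {-3, 8}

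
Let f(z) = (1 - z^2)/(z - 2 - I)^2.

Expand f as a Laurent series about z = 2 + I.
Put w = z - (2 + I), i.e. z = w + 2 + I. The denominator is w^2, so it suffices to rewrite the numerator in powers of w.

P(z) = 1 - z^2
P(w + 2 + I) = -2 - 4*I + (-4 - 2*I)*w - w^2

Dividing each term by w^2:
  f = (-2 - 4*I)/w^2 + (-4 - 2*I)/w - 1

Substituting back w = z - 2 - I:
  f(z) = (-2 - 4*I)/(z - 2 - I)^2 + (-4 - 2*I)/(z - 2 - I) - 1

The series is finite because the numerator is a polynomial; the negative powers form the principal part, and the coefficient of 1/(z - 2 - I) gives Res(f, 2 + I) = -4 - 2*I.

Final answer: (-2 - 4*I)/(z - 2 - I)^2 + (-4 - 2*I)/(z - 2 - I) - 1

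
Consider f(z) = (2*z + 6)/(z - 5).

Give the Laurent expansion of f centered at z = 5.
Put w = z - (5), i.e. z = w + 5. The denominator is w, so it suffices to rewrite the numerator in powers of w.

P(z) = 2*z + 6
P(w + 5) = 16 + 2*w

Dividing each term by w:
  f = 16/w + 2

Substituting back w = z - 5:
  f(z) = 16/(z - 5) + 2

The series is finite because the numerator is a polynomial; the negative powers form the principal part, and the coefficient of 1/(z - 5) gives Res(f, 5) = 16.

Final answer: 16/(z - 5) + 2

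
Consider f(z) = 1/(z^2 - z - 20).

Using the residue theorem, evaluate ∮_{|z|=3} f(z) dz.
By the residue theorem, ∮_C f(z) dz = 2πi · (sum of the residues of f at the poles inside |z| = 3).

The denominator factors as (z + 4)*(z - 5), so the singularities of f are simple poles at z = -4, z = 5.
  |-4|² = 16 > 9 = 3², so this pole is outside the contour.
  |5|² = 25 > 9 = 3², so this pole is outside the contour.

No pole lies inside the contour, so f is analytic on and inside C and the integral is 0 (Cauchy's theorem).

Final answer: 0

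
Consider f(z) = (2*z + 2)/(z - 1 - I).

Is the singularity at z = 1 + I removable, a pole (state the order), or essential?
Write f(z) = g(z)/(z - 1 - I) with g(z) = 2*z + 2.
g is entire and g(1 + I) = 4 + 2*I ≠ 0, so no factor of (z - 1 - I) cancels: the Laurent expansion of f about z = 1 + I starts at the power -1, i.e. lim_{z→z₀} (z - z₀) f(z) = 4 + 2*I is finite and nonzero.
So z = 1 + I is a pole of order 1.

Final answer: pole of order 1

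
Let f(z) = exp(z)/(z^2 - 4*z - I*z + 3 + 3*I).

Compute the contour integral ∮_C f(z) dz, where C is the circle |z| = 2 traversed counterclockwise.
pi*(2/5 - 4*I/5)*exp(1 + I)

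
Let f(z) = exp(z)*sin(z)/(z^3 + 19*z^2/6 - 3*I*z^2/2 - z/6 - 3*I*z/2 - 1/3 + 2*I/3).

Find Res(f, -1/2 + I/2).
(66/221 + 60*I/221)*exp(-1/2 + I/2)*sin(1/2 - I/2)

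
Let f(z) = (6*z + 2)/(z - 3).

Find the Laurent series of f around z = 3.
Put w = z - (3), i.e. z = w + 3. The denominator is w, so it suffices to rewrite the numerator in powers of w.

P(z) = 6*z + 2
P(w + 3) = 20 + 6*w

Dividing each term by w:
  f = 20/w + 6

Substituting back w = z - 3:
  f(z) = 20/(z - 3) + 6

The series is finite because the numerator is a polynomial; the negative powers form the principal part, and the coefficient of 1/(z - 3) gives Res(f, 3) = 20.

Final answer: 20/(z - 3) + 6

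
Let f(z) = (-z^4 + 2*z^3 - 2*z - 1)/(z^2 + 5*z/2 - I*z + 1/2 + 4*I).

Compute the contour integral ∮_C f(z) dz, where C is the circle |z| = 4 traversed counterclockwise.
pi*(219/2 + 41*I/4)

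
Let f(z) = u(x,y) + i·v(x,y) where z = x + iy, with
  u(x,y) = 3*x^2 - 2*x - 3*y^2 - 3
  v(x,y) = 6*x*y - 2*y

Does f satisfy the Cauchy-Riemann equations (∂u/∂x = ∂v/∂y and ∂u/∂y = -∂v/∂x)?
∂u/∂x = 6*x - 2
∂v/∂y = 6*x - 2
∂u/∂y = -6*y
∂v/∂x = 6*y
∂u/∂x = ∂v/∂y and ∂u/∂y = -∂v/∂x hold identically; f is analytic.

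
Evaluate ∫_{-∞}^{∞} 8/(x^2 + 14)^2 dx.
Let f(z) = 8/(z^2 + 14)^2. The denominator has no real zeros and deg Q - deg P = 4 ≥ 2, so the integral of f over the upper semicircle |z| = R tends to 0 as R → ∞. Closing the contour in the upper half-plane,
  ∫_{-∞}^{∞} f(x) dx = 2πi · Σ Res(f, z_k)  over the poles with Im z_k > 0.

Zeros of the denominator: z^2 + 14 = 0 gives z = ±sqrt(14)*I.
Upper half-plane: z = sqrt(14)*I (a pole of order 2).

Write f(z) = g(z)/(z - sqrt(14)*I)^2 with g(z) = 8/(z + sqrt(14)*I)^2. For a double pole, Res(f, z₀) = g'(z₀):
  g'(z) = -16/(z + sqrt(14)*I)^3
  Res(f, sqrt(14)*I) = g'(sqrt(14)*I) = -sqrt(14)*I/98

∫_{-∞}^{∞} f(x) dx = 2πi · (-sqrt(14)*I/98) = sqrt(14)*pi/49

Final answer: sqrt(14)*pi/49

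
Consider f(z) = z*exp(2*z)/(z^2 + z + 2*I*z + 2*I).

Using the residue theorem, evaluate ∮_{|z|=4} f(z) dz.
By the residue theorem, ∮_C f(z) dz = 2πi · (sum of the residues of f at the poles inside |z| = 4).

The denominator factors as (z + 1)*(z + 2*I), so the singularities of f are simple poles at z = -1, z = -2*I.
  |-1|² = 1 < 16 = 4², so this pole is inside the contour.
  |-2*I|² = 4 < 16 = 4², so this pole is inside the contour.

With P(z) = z*exp(2*z) and Q(z) = z^2 + z + 2*I*z + 2*I, each pole is simple, so Res(f, z₀) = P(z₀)/Q'(z₀) with Q'(z) = 2*z + 1 + 2*I.
  Res(f, -1) = P(-1)/Q'(-1) = (-exp(-2))/(-1 + 2*I) = (1/5 + 2*I/5)*exp(-2)
  Res(f, -2*I) = P(-2*I)/Q'(-2*I) = (-2*I*exp(-4*I))/(1 - 2*I) = (4/5 - 2*I/5)*exp(-4*I)

Sum of residues inside C: (1/5 + 2*I/5)*exp(-2) + (4/5 - 2*I/5)*exp(-4*I)
∮_C f(z) dz = 2πi · ((1/5 + 2*I/5)*exp(-2) + (4/5 - 2*I/5)*exp(-4*I)) = pi*(4/5 + 8*I/5)*exp(-4*I) + pi*(-4/5 + 2*I/5)*exp(-2)

Final answer: pi*(4/5 + 8*I/5)*exp(-4*I) + pi*(-4/5 + 2*I/5)*exp(-2)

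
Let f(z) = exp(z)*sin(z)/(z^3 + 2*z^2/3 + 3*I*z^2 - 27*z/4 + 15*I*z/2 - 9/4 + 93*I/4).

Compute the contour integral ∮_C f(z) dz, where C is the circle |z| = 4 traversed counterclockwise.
pi*(-58/1105 - 74*I/1105)*exp(-3 - 3*I/2)*sin(3 + 3*I/2) + pi*(162/78845 + 7146*I/78845)*exp(-2/3 + 3*I/2)*sin(2/3 - 3*I/2)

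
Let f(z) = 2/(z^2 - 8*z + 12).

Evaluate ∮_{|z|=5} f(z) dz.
By the residue theorem, ∮_C f(z) dz = 2πi · (sum of the residues of f at the poles inside |z| = 5).

The denominator factors as (z - 6)*(z - 2), so the singularities of f are simple poles at z = 6, z = 2.
  |6|² = 36 > 25 = 5², so this pole is outside the contour.
  |2|² = 4 < 25 = 5², so this pole is inside the contour.

With P(z) = 2 and Q(z) = z^2 - 8*z + 12, each pole is simple, so Res(f, z₀) = P(z₀)/Q'(z₀) with Q'(z) = 2*z - 8.
  Res(f, 2) = P(2)/Q'(2) = (2)/(-4) = -1/2

∮_C f(z) dz = 2πi · (-1/2) = -I*pi

Final answer: -I*pi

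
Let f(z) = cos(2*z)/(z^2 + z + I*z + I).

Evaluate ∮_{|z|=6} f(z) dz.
By the residue theorem, ∮_C f(z) dz = 2πi · (sum of the residues of f at the poles inside |z| = 6).

The denominator factors as (z + 1)*(z + I), so the singularities of f are simple poles at z = -1, z = -I.
  |-1|² = 1 < 36 = 6², so this pole is inside the contour.
  |-I|² = 1 < 36 = 6², so this pole is inside the contour.

With P(z) = cos(2*z) and Q(z) = z^2 + z + I*z + I, each pole is simple, so Res(f, z₀) = P(z₀)/Q'(z₀) with Q'(z) = 2*z + 1 + I.
  Res(f, -1) = P(-1)/Q'(-1) = (cos(2))/(-1 + I) = (-1/2 - I/2)*cos(2)
  Res(f, -I) = P(-I)/Q'(-I) = (cosh(2))/(1 - I) = (1/2 + I/2)*cosh(2)

Sum of residues inside C: (-1/2 - I/2)*cos(2) + (1/2 + I/2)*cosh(2)
∮_C f(z) dz = 2πi · ((-1/2 - I/2)*cos(2) + (1/2 + I/2)*cosh(2)) = pi*(1 - I)*cos(2) + pi*(-1 + I)*cosh(2)

Final answer: pi*(1 - I)*cos(2) + pi*(-1 + I)*cosh(2)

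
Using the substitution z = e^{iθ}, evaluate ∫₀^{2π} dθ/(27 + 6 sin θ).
Call the integral J. The integrand is 2π-periodic and we integrate over a full period, so shifting θ does not change the value (θ → θ + π/2 turns sin θ into cos θ). Hence
  J = ∫₀^{2π} dθ/(27 + 6 cos θ).
Put z = e^{iθ}: then cos θ = (z + 1/z)/2, dθ = dz/(iz), and z runs once counterclockwise around |z| = 1:
  J = ∮_{|z|=1} 1/(27 + 6*(z + 1/z)/2) · dz/(iz) = (2/i) ∮_{|z|=1} dz/(6*z^2 + 54*z + 6).
The roots of 6*z^2 + 54*z + 6 are z = (-27 ± sqrt(27^2 - 6^2))/6, with sqrt(693) = 3*sqrt(77); their product is 1, so only z₊ = -9/2 + sqrt(77)/2 lies inside the unit circle (z₋ = -9/2 - sqrt(77)/2 lies outside).
z₊ is a simple zero of q(z) = 6*z^2 + 54*z + 6, so Res(1/q, z₊) = 1/q'(z₊) with q'(z) = 12*z + 54; and q'(z₊) = 6*(z₊ - z₋) = 6*sqrt(77).
Therefore J = (2/i) · 2πi · 1/(6*sqrt(77)) = 2*pi/(3*sqrt(77)) = 2*sqrt(77)*pi/231

Final answer: 2*sqrt(77)*pi/231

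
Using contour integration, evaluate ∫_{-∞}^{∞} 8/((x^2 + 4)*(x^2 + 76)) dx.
Let f(z) = 8/((z^2 + 4)*(z^2 + 76)). The denominator has no real zeros and deg Q - deg P = 4 ≥ 2, so the integral of f over the upper semicircle |z| = R tends to 0 as R → ∞. Closing the contour in the upper half-plane,
  ∫_{-∞}^{∞} f(x) dx = 2πi · Σ Res(f, z_k)  over the poles with Im z_k > 0.

Zeros of the denominator: z^2 + 76 = 0 gives z = ±2*sqrt(19)*I; z^2 + 4 = 0 gives z = ±2*I.
Upper half-plane: z = 2*I, z = 2*sqrt(19)*I (simple).

Each pole is a simple zero of Q(z) = z^4 + 80*z^2 + 304, so Res(f, z₀) = P(z₀)/Q'(z₀) with P(z) = 8, Q'(z) = 4*z^3 + 160*z:
  Res(f, 2*I) = (8)/(288*I) = -I/36
  Res(f, 2*sqrt(19)*I) = (8)/(-288*sqrt(19)*I) = sqrt(19)*I/684

Sum of residues: I*(-19 + sqrt(19))/684
∫_{-∞}^{∞} f(x) dx = 2πi · (I*(-19 + sqrt(19))/684) = pi*(19 - sqrt(19))/342

Final answer: pi*(19 - sqrt(19))/342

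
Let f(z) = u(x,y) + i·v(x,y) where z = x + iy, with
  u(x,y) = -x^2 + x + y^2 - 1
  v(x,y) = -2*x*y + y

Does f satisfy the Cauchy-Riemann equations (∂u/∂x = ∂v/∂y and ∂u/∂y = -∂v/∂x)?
∂u/∂x = 1 - 2*x
∂v/∂y = 1 - 2*x
∂u/∂y = 2*y
∂v/∂x = -2*y
∂u/∂x = ∂v/∂y and ∂u/∂y = -∂v/∂x hold identically; f is analytic.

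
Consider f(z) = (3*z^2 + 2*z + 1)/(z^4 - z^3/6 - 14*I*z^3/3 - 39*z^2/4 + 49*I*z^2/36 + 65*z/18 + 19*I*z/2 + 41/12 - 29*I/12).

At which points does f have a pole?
The singularities of f are the zeros of the denominator. Factoring,
  z^4 - z^3/6 - 14*I*z^3/3 - 39*z^2/4 + 49*I*z^2/36 + 65*z/18 + 19*I*z/2 + 41/12 - 29*I/12 = (z - I)*(z - 2/3 - 3*I/2)*(z + 3/2 - 3*I/2)*(z - 1 - 2*I/3)
so the candidates are z = I, z = 2/3 + 3*I/2, z = -3/2 + 3*I/2, z = 1 + 2*I/3.

Check the numerator P(z) = 3*z^2 + 2*z + 1 at each one:
  P(I) = -2 + 2*I ≠ 0, so z = I is a (simple) pole.
  P(2/3 + 3*I/2) = -37/12 + 9*I ≠ 0, so z = 2/3 + 3*I/2 is a (simple) pole.
  P(-3/2 + 3*I/2) = -2 - 21*I/2 ≠ 0, so z = -3/2 + 3*I/2 is a (simple) pole.
  P(1 + 2*I/3) = 14/3 + 16*I/3 ≠ 0, so z = 1 + 2*I/3 is a (simple) pole.

Poles of f: {-3/2 + 3*I/2, I, 2/3 + 3*I/2, 1 + 2*I/3}

Final answer: {-3/2 + 3*I/2, I, 2/3 + 3*I/2, 1 + 2*I/3}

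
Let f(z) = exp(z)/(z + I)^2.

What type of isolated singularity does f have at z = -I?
Write f(z) = g(z)/(z + I)^2 with g(z) = exp(z).
g is entire and g(-I) = exp(-I) ≠ 0, so no factor of (z + I) cancels: the Laurent expansion of f about z = -I starts at the power -2, i.e. lim_{z→z₀} (z - z₀)^2 f(z) = exp(-I) is finite and nonzero.
So z = -I is a pole of order 2.

Final answer: pole of order 2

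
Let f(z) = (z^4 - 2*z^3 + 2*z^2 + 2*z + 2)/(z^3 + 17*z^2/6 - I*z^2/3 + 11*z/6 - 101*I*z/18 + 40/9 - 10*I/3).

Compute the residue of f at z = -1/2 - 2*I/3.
Write f(z) = P(z)/Q(z) with P(z) = z^4 - 2*z^3 + 2*z^2 + 2*z + 2 and Q(z) = z^3 + 17*z^2/6 - I*z^2/3 + 11*z/6 - 101*I*z/18 + 40/9 - 10*I/3.
The denominator factors as Q(z) = (z + 3 + I)*(z - 2/3 - 2*I)*(z + 1/2 + 2*I/3), so z = -1/2 - 2*I/3 is a simple zero of Q and P is analytic there; z = -1/2 - 2*I/3 is therefore a simple pole and
  Res(f, z₀) = P(z₀)/Q'(z₀).

Q'(z) = 3*z^2 + 17*z/3 - 2*I*z/3 + 11/6 - 101*I/18, so Q'(-1/2 - 2*I/3) = -73/36 - 127*I/18.
P(-1/2 - 2*I/3) = -1139/1296 + 4*I/27.

Res(f, -1/2 - 2*I/3) = (-1139/1296 + 4*I/27)/(-73/36 - 127*I/18) = 34379/2514420 - 151661*I/1257210

Final answer: 34379/2514420 - 151661*I/1257210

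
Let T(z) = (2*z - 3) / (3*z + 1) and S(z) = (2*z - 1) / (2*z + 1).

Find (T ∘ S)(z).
(T ∘ S)(z) = T(S(z)) = ((2)*S(z) + (-3))/((3)*S(z) + (1)). Multiply numerator and denominator by 2*z + 1:
  numerator:   (2)*(2*z - 1) + (-3)*(2*z + 1) = -2*z - 5
  denominator: (3)*(2*z - 1) + (1)*(2*z + 1) = 8*z - 2
(T ∘ S)(z) = (-2*z - 5)/(8*z - 2)

Final answer: (-2*z - 5)/(8*z - 2)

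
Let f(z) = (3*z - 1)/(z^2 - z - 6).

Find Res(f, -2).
7/5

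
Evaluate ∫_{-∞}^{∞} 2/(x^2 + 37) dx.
Let f(z) = 2/(z^2 + 37). The denominator has no real zeros and deg Q - deg P = 2 ≥ 2, so the integral of f over the upper semicircle |z| = R tends to 0 as R → ∞. Closing the contour in the upper half-plane,
  ∫_{-∞}^{∞} f(x) dx = 2πi · Σ Res(f, z_k)  over the poles with Im z_k > 0.

Zeros of the denominator: z^2 + 37 = 0 gives z = ±sqrt(37)*I.
Upper half-plane: z = sqrt(37)*I (simple).

Each pole is a simple zero of Q(z) = z^2 + 37, so Res(f, z₀) = P(z₀)/Q'(z₀) with P(z) = 2, Q'(z) = 2*z:
  Res(f, sqrt(37)*I) = (2)/(2*sqrt(37)*I) = -sqrt(37)*I/37

∫_{-∞}^{∞} f(x) dx = 2πi · (-sqrt(37)*I/37) = 2*sqrt(37)*pi/37

Final answer: 2*sqrt(37)*pi/37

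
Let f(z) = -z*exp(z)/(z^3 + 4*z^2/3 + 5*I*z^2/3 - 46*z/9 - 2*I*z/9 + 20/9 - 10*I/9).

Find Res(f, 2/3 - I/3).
Write f(z) = P(z)/Q(z) with P(z) = -z*exp(z) and Q(z) = z^3 + 4*z^2/3 + 5*I*z^2/3 - 46*z/9 - 2*I*z/9 + 20/9 - 10*I/9.
The denominator factors as Q(z) = (z - 2/3 + I/3)*(z - 1 + I/3)*(z + 3 + I), so z = 2/3 - I/3 is a simple zero of Q and P is analytic there; z = 2/3 - I/3 is therefore a simple pole and
  Res(f, z₀) = P(z₀)/Q'(z₀).

Q'(z) = 3*z^2 + 8*z/3 + 10*I*z/3 - 46/9 - 2*I/9, so Q'(2/3 - I/3) = -11/9 - 2*I/9.
P(2/3 - I/3) = (-2/3 + I/3)*exp(2/3 - I/3).

Res(f, 2/3 - I/3) = ((-2/3 + I/3)*exp(2/3 - I/3))/(-11/9 - 2*I/9) = (12/25 - 9*I/25)*exp(2/3 - I/3)

Final answer: (12/25 - 9*I/25)*exp(2/3 - I/3)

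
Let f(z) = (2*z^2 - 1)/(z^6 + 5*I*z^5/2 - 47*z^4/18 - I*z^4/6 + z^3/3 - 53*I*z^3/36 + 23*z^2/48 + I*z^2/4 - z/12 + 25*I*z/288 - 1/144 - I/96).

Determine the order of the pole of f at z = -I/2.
Factor the denominator:
  z^6 + 5*I*z^5/2 - 47*z^4/18 - I*z^4/6 + z^3/3 - 53*I*z^3/36 + 23*z^2/48 + I*z^2/4 - z/12 + 25*I*z/288 - 1/144 - I/96 = (z + I/2)^4*(z + 1/3 + I/2)*(z - 1/3)

The numerator P(z) = 2*z^2 - 1 has P(-I/2) = -3/2 ≠ 0, so no factor of (z + I/2) cancels.
Near z = -I/2 we can therefore write f(z) = g(z)/(z + I/2)^4 with g analytic at -I/2 and g(-I/2) ≠ 0 (g is the numerator divided by the remaining denominator factors).

Hence z = -I/2 is a pole of order 4.

Final answer: 4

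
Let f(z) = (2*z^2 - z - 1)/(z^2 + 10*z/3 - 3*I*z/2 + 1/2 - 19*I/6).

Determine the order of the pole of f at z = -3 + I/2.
Factor the denominator:
  z^2 + 10*z/3 - 3*I*z/2 + 1/2 - 19*I/6 = (z + 3 - I/2)*(z + 1/3 - I)

The numerator P(z) = 2*z^2 - z - 1 has P(-3 + I/2) = 39/2 - 13*I/2 ≠ 0, so no factor of (z + 3 - I/2) cancels.
Near z = -3 + I/2 we can therefore write f(z) = g(z)/(z + 3 - I/2) with g analytic at -3 + I/2 and g(-3 + I/2) ≠ 0 (g is the numerator divided by the remaining denominator factors).

Hence z = -3 + I/2 is a pole of order 1.

Final answer: 1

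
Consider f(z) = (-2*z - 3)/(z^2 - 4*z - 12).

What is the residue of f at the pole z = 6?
-15/8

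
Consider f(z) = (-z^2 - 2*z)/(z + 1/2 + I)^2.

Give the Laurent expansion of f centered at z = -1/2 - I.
(7/4 + I)/(z + 1/2 + I)^2 + (-1 + 2*I)/(z + 1/2 + I) - 1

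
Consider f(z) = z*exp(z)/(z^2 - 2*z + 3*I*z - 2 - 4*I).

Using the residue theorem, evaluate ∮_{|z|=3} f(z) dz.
pi*(8/5 + 6*I/5)*exp(2 - I) + pi*(-8/5 + 4*I/5)*exp(-2*I)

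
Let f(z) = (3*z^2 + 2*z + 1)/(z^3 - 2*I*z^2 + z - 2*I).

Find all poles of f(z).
The singularities of f are the zeros of the denominator. Factoring,
  z^3 - 2*I*z^2 + z - 2*I = (z + I)*(z - 2*I)*(z - I)
so the candidates are z = -I, z = 2*I, z = I.

Check the numerator P(z) = 3*z^2 + 2*z + 1 at each one:
  P(-I) = -2 - 2*I ≠ 0, so z = -I is a (simple) pole.
  P(2*I) = -11 + 4*I ≠ 0, so z = 2*I is a (simple) pole.
  P(I) = -2 + 2*I ≠ 0, so z = I is a (simple) pole.

Poles of f: {-I, I, 2*I}

Final answer: {-I, I, 2*I}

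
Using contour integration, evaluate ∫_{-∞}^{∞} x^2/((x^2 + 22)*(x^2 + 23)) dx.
pi*(-sqrt(22) + sqrt(23))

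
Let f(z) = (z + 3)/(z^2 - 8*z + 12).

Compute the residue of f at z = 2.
Write f(z) = P(z)/Q(z) with P(z) = z + 3 and Q(z) = z^2 - 8*z + 12.
The denominator factors as Q(z) = (z - 2)*(z - 6), so z = 2 is a simple zero of Q and P is analytic there; z = 2 is therefore a simple pole and
  Res(f, z₀) = P(z₀)/Q'(z₀).

Q'(z) = 2*z - 8, so Q'(2) = -4.
P(2) = 5.

Res(f, 2) = (5)/(-4) = -5/4

Final answer: -5/4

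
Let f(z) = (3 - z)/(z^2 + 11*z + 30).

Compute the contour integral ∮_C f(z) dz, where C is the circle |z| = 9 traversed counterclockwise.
By the residue theorem, ∮_C f(z) dz = 2πi · (sum of the residues of f at the poles inside |z| = 9).

The denominator factors as (z + 5)*(z + 6), so the singularities of f are simple poles at z = -5, z = -6.
  |-5|² = 25 < 81 = 9², so this pole is inside the contour.
  |-6|² = 36 < 81 = 9², so this pole is inside the contour.

With P(z) = 3 - z and Q(z) = z^2 + 11*z + 30, each pole is simple, so Res(f, z₀) = P(z₀)/Q'(z₀) with Q'(z) = 2*z + 11.
  Res(f, -5) = P(-5)/Q'(-5) = (8)/(1) = 8
  Res(f, -6) = P(-6)/Q'(-6) = (9)/(-1) = -9

Sum of residues inside C: -1
∮_C f(z) dz = 2πi · (-1) = -2*I*pi

Final answer: -2*I*pi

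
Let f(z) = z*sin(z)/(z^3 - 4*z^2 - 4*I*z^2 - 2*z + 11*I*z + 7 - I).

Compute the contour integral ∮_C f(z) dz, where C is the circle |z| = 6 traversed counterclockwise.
By the residue theorem, ∮_C f(z) dz = 2πi · (sum of the residues of f at the poles inside |z| = 6).

The denominator factors as (z - I)*(z - 3 - I)*(z - 1 - 2*I), so the singularities of f are simple poles at z = I, z = 3 + I, z = 1 + 2*I.
  |I|² = 1 < 36 = 6², so this pole is inside the contour.
  |3 + I|² = 10 < 36 = 6², so this pole is inside the contour.
  |1 + 2*I|² = 5 < 36 = 6², so this pole is inside the contour.

With P(z) = z*sin(z) and Q(z) = z^3 - 4*z^2 - 4*I*z^2 - 2*z + 11*I*z + 7 - I, each pole is simple, so Res(f, z₀) = P(z₀)/Q'(z₀) with Q'(z) = 3*z^2 - 8*z - 8*I*z - 2 + 11*I.
  Res(f, I) = P(I)/Q'(I) = (-sinh(1))/(3 + 3*I) = (-1/6 + I/6)*sinh(1)
  Res(f, 3 + I) = P(3 + I)/Q'(3 + I) = ((3 + I)*sin(3 + I))/(6 - 3*I) = (1/3 + I/3)*sin(3 + I)
  Res(f, 1 + 2*I) = P(1 + 2*I)/Q'(1 + 2*I) = ((1 + 2*I)*sin(1 + 2*I))/(-3 - I) = (-1/2 - I/2)*sin(1 + 2*I)

Sum of residues inside C: (-1/2 - I/2)*sin(1 + 2*I) + (1/3 + I/3)*sin(3 + I) + (-1/6 + I/6)*sinh(1)
∮_C f(z) dz = 2πi · ((-1/2 - I/2)*sin(1 + 2*I) + (1/3 + I/3)*sin(3 + I) + (-1/6 + I/6)*sinh(1)) = pi*(1 - I)*sin(1 + 2*I) + pi*(-1/3 - I/3)*sinh(1) + pi*(-2/3 + 2*I/3)*sin(3 + I)

Final answer: pi*(1 - I)*sin(1 + 2*I) + pi*(-1/3 - I/3)*sinh(1) + pi*(-2/3 + 2*I/3)*sin(3 + I)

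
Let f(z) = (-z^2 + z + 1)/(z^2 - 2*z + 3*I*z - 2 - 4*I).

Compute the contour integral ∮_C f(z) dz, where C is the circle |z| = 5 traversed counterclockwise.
pi*(-6 - 2*I)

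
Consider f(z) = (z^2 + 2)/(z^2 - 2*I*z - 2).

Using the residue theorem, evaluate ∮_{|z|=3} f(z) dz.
By the residue theorem, ∮_C f(z) dz = 2πi · (sum of the residues of f at the poles inside |z| = 3).

The denominator factors as (z - 1 - I)*(z + 1 - I), so the singularities of f are simple poles at z = 1 + I, z = -1 + I.
  |1 + I|² = 2 < 9 = 3², so this pole is inside the contour.
  |-1 + I|² = 2 < 9 = 3², so this pole is inside the contour.

With P(z) = z^2 + 2 and Q(z) = z^2 - 2*I*z - 2, each pole is simple, so Res(f, z₀) = P(z₀)/Q'(z₀) with Q'(z) = 2*z - 2*I.
  Res(f, 1 + I) = P(1 + I)/Q'(1 + I) = (2 + 2*I)/(2) = 1 + I
  Res(f, -1 + I) = P(-1 + I)/Q'(-1 + I) = (2 - 2*I)/(-2) = -1 + I

Sum of residues inside C: 2*I
∮_C f(z) dz = 2πi · (2*I) = -4*pi

Final answer: -4*pi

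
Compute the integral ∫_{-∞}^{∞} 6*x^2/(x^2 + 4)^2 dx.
3*pi/2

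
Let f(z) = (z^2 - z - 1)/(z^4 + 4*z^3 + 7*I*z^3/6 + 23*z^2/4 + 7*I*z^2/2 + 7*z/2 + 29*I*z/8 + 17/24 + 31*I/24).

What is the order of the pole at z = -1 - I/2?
Factor the denominator:
  z^4 + 4*z^3 + 7*I*z^3/6 + 23*z^2/4 + 7*I*z^2/2 + 7*z/2 + 29*I*z/8 + 17/24 + 31*I/24 = (z + 1 + I/2)^3*(z + 1 - I/3)

The numerator P(z) = z^2 - z - 1 has P(-1 - I/2) = 3/4 + 3*I/2 ≠ 0, so no factor of (z + 1 + I/2) cancels.
Near z = -1 - I/2 we can therefore write f(z) = g(z)/(z + 1 + I/2)^3 with g analytic at -1 - I/2 and g(-1 - I/2) ≠ 0 (g is the numerator divided by the remaining denominator factors).

Hence z = -1 - I/2 is a pole of order 3.

Final answer: 3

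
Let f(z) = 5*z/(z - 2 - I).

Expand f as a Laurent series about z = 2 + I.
Put w = z - (2 + I), i.e. z = w + 2 + I. The denominator is w, so it suffices to rewrite the numerator in powers of w.

P(z) = 5*z
P(w + 2 + I) = 10 + 5*I + 5*w

Dividing each term by w:
  f = (10 + 5*I)/w + 5

Substituting back w = z - 2 - I:
  f(z) = (10 + 5*I)/(z - 2 - I) + 5

The series is finite because the numerator is a polynomial; the negative powers form the principal part, and the coefficient of 1/(z - 2 - I) gives Res(f, 2 + I) = 10 + 5*I.

Final answer: (10 + 5*I)/(z - 2 - I) + 5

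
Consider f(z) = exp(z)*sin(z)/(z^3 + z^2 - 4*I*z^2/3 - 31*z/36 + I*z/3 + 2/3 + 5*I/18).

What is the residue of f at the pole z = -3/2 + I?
Write f(z) = P(z)/Q(z) with P(z) = exp(z)*sin(z) and Q(z) = z^3 + z^2 - 4*I*z^2/3 - 31*z/36 + I*z/3 + 2/3 + 5*I/18.
The denominator factors as Q(z) = (z - 2*I/3)*(z + 3/2 - I)*(z - 1/2 + I/3), so z = -3/2 + I is a simple zero of Q and P is analytic there; z = -3/2 + I is therefore a simple pole and
  Res(f, z₀) = P(z₀)/Q'(z₀).

Q'(z) = 3*z^2 + 2*z - 8*I*z/3 - 31/36 + I/3, so Q'(-3/2 + I) = 23/9 - 8*I/3.
P(-3/2 + I) = -exp(-3/2 + I)*sin(3/2 - I).

Res(f, -3/2 + I) = (-exp(-3/2 + I)*sin(3/2 - I))/(23/9 - 8*I/3) = (-207/1105 - 216*I/1105)*exp(-3/2 + I)*sin(3/2 - I)

Final answer: (-207/1105 - 216*I/1105)*exp(-3/2 + I)*sin(3/2 - I)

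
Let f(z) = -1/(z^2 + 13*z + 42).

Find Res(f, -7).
Write f(z) = P(z)/Q(z) with P(z) = -1 and Q(z) = z^2 + 13*z + 42.
The denominator factors as Q(z) = (z + 6)*(z + 7), so z = -7 is a simple zero of Q and P is analytic there; z = -7 is therefore a simple pole and
  Res(f, z₀) = P(z₀)/Q'(z₀).

Q'(z) = 2*z + 13, so Q'(-7) = -1.
P(-7) = -1.

Res(f, -7) = (-1)/(-1) = 1

Final answer: 1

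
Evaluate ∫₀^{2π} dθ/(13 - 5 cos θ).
pi/6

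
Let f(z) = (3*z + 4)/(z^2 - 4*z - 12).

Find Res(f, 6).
Write f(z) = P(z)/Q(z) with P(z) = 3*z + 4 and Q(z) = z^2 - 4*z - 12.
The denominator factors as Q(z) = (z + 2)*(z - 6), so z = 6 is a simple zero of Q and P is analytic there; z = 6 is therefore a simple pole and
  Res(f, z₀) = P(z₀)/Q'(z₀).

Q'(z) = 2*z - 4, so Q'(6) = 8.
P(6) = 22.

Res(f, 6) = (22)/(8) = 11/4

Final answer: 11/4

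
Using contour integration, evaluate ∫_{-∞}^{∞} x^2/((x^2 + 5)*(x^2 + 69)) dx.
Let f(z) = z^2/((z^2 + 5)*(z^2 + 69)). The denominator has no real zeros and deg Q - deg P = 2 ≥ 2, so the integral of f over the upper semicircle |z| = R tends to 0 as R → ∞. Closing the contour in the upper half-plane,
  ∫_{-∞}^{∞} f(x) dx = 2πi · Σ Res(f, z_k)  over the poles with Im z_k > 0.

Zeros of the denominator: z^2 + 5 = 0 gives z = ±sqrt(5)*I; z^2 + 69 = 0 gives z = ±sqrt(69)*I.
Upper half-plane: z = sqrt(5)*I, z = sqrt(69)*I (simple).

Each pole is a simple zero of Q(z) = z^4 + 74*z^2 + 345, so Res(f, z₀) = P(z₀)/Q'(z₀) with P(z) = z^2, Q'(z) = 4*z^3 + 148*z:
  Res(f, sqrt(5)*I) = (-5)/(128*sqrt(5)*I) = sqrt(5)*I/128
  Res(f, sqrt(69)*I) = (-69)/(-128*sqrt(69)*I) = -sqrt(69)*I/128

Sum of residues: I*(-sqrt(69) + sqrt(5))/128
∫_{-∞}^{∞} f(x) dx = 2πi · (I*(-sqrt(69) + sqrt(5))/128) = pi*(-sqrt(5) + sqrt(69))/64

Final answer: pi*(-sqrt(5) + sqrt(69))/64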